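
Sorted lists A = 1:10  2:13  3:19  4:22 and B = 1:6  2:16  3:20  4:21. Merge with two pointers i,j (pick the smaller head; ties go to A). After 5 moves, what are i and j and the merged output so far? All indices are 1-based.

i=4, j=3, merged so far=[6, 10, 13, 16, 19]

[i=1,j=1] A[i]=10>B[j]=6 take 6 → j++
[i=1,j=2] A[i]=10<=B[j]=16 take 10 → i++
[i=2,j=2] A[i]=13<=B[j]=16 take 13 → i++
[i=3,j=2] A[i]=19>B[j]=16 take 16 → j++
[i=3,j=3] A[i]=19<=B[j]=20 take 19 → i++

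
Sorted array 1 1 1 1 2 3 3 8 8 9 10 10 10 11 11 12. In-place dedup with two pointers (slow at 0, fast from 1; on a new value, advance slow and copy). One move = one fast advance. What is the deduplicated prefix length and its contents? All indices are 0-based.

length 8; prefix = [1, 2, 3, 8, 9, 10, 11, 12]

(s=0,f=1) a[fast]=1=a[slow] dup → fast++
(s=0,f=2) a[fast]=1=a[slow] dup → fast++
(s=0,f=3) a[fast]=1=a[slow] dup → fast++
(s=0,f=4) a[fast]=2≠a[slow]=1 write a[1]=2 → slow++,fast++
(s=1,f=5) a[fast]=3≠a[slow]=2 write a[2]=3 → slow++,fast++
(s=2,f=6) a[fast]=3=a[slow] dup → fast++
(s=2,f=7) a[fast]=8≠a[slow]=3 write a[3]=8 → slow++,fast++
(s=3,f=8) a[fast]=8=a[slow] dup → fast++
(s=3,f=9) a[fast]=9≠a[slow]=8 write a[4]=9 → slow++,fast++
(s=4,f=10) a[fast]=10≠a[slow]=9 write a[5]=10 → slow++,fast++
(s=5,f=11) a[fast]=10=a[slow] dup → fast++
(s=5,f=12) a[fast]=10=a[slow] dup → fast++
(s=5,f=13) a[fast]=11≠a[slow]=10 write a[6]=11 → slow++,fast++
(s=6,f=14) a[fast]=11=a[slow] dup → fast++
(s=6,f=15) a[fast]=12≠a[slow]=11 write a[7]=12 → slow++,fast++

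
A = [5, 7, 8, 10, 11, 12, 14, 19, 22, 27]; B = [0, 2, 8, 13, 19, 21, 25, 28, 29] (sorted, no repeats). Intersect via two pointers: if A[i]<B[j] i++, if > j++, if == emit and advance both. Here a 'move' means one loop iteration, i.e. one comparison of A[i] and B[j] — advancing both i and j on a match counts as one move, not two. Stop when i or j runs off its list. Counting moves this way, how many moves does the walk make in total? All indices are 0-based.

15 moves

i=0 j=0: 5>0, j++
i=0 j=1: 5>2, j++
i=0 j=2: 5<8, i++
i=1 j=2: 7<8, i++
i=2 j=2: 8==8 emit, i++,j++
i=3 j=3: 10<13, i++
i=4 j=3: 11<13, i++
i=5 j=3: 12<13, i++
i=6 j=3: 14>13, j++
i=6 j=4: 14<19, i++
i=7 j=4: 19==19 emit, i++,j++
i=8 j=5: 22>21, j++
i=8 j=6: 22<25, i++
i=9 j=6: 27>25, j++
i=9 j=7: 27<28, i++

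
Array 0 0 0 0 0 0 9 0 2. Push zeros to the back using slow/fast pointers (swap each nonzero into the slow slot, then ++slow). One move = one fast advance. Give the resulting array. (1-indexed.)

slow=1 fast=1: a[fast]=0, fast++
slow=1 fast=2: a[fast]=0, fast++
slow=1 fast=3: a[fast]=0, fast++
slow=1 fast=4: a[fast]=0, fast++
slow=1 fast=5: a[fast]=0, fast++
slow=1 fast=6: a[fast]=0, fast++
slow=1 fast=7: a[fast]=9≠0 swap→a[1]=9, slow++,fast++
slow=2 fast=8: a[fast]=0, fast++
slow=2 fast=9: a[fast]=2≠0 swap→a[2]=2, slow++,fast++

[9, 2, 0, 0, 0, 0, 0, 0, 0]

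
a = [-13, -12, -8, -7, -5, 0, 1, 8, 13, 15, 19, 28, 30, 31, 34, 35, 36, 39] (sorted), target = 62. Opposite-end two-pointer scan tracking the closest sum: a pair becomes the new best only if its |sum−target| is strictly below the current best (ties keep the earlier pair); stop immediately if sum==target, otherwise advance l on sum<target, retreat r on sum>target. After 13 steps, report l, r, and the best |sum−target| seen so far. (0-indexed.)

l=11, r=15, best |Δ|=2

l=0 r=17: -13+39=26 d=36 *, l++
l=1 r=17: -12+39=27 d=35 *, l++
l=2 r=17: -8+39=31 d=31 *, l++
l=3 r=17: -7+39=32 d=30 *, l++
l=4 r=17: -5+39=34 d=28 *, l++
l=5 r=17: 0+39=39 d=23 *, l++
l=6 r=17: 1+39=40 d=22 *, l++
l=7 r=17: 8+39=47 d=15 *, l++
l=8 r=17: 13+39=52 d=10 *, l++
l=9 r=17: 15+39=54 d=8 *, l++
l=10 r=17: 19+39=58 d=4 *, l++
l=11 r=17: 28+39=67 d=5, r--
l=11 r=16: 28+36=64 d=2 *, r--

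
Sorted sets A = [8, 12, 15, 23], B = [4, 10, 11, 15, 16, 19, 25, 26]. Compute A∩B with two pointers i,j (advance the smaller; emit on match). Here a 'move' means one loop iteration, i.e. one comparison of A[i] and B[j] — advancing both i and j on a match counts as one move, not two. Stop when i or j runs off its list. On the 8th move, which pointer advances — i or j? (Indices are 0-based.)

[i=0,j=0] 8>4 → j++
[i=0,j=1] 8<10 → i++
[i=1,j=1] 12>10 → j++
[i=1,j=2] 12>11 → j++
[i=1,j=3] 12<15 → i++
[i=2,j=3] 15==15 emit → i++,j++
[i=3,j=4] 23>16 → j++
[i=3,j=5] 23>19 → j++

j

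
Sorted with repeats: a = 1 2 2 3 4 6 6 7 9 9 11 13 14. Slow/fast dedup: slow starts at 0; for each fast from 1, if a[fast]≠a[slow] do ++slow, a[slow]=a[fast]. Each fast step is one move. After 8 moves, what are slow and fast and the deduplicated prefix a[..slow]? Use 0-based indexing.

slow=6, fast=9, prefix=[1, 2, 3, 4, 6, 7, 9]

(s=0,f=1) a[fast]=2≠a[slow]=1 write a[1]=2 → slow++,fast++
(s=1,f=2) a[fast]=2=a[slow] dup → fast++
(s=1,f=3) a[fast]=3≠a[slow]=2 write a[2]=3 → slow++,fast++
(s=2,f=4) a[fast]=4≠a[slow]=3 write a[3]=4 → slow++,fast++
(s=3,f=5) a[fast]=6≠a[slow]=4 write a[4]=6 → slow++,fast++
(s=4,f=6) a[fast]=6=a[slow] dup → fast++
(s=4,f=7) a[fast]=7≠a[slow]=6 write a[5]=7 → slow++,fast++
(s=5,f=8) a[fast]=9≠a[slow]=7 write a[6]=9 → slow++,fast++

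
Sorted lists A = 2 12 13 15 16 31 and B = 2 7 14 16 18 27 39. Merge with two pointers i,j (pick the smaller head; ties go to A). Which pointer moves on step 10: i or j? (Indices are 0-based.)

i=0 j=0: A[i]=2<=B[j]=2 take 2, i++
i=1 j=0: A[i]=12>B[j]=2 take 2, j++
i=1 j=1: A[i]=12>B[j]=7 take 7, j++
i=1 j=2: A[i]=12<=B[j]=14 take 12, i++
i=2 j=2: A[i]=13<=B[j]=14 take 13, i++
i=3 j=2: A[i]=15>B[j]=14 take 14, j++
i=3 j=3: A[i]=15<=B[j]=16 take 15, i++
i=4 j=3: A[i]=16<=B[j]=16 take 16, i++
i=5 j=3: A[i]=31>B[j]=16 take 16, j++
i=5 j=4: A[i]=31>B[j]=18 take 18, j++

j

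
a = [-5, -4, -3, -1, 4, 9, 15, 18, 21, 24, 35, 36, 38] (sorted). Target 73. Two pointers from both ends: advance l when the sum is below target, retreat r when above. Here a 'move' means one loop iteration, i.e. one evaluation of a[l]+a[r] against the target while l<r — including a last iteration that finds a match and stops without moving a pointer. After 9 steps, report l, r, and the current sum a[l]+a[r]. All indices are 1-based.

[1,13] -5+38=33 <73 → l++
[2,13] -4+38=34 <73 → l++
[3,13] -3+38=35 <73 → l++
[4,13] -1+38=37 <73 → l++
[5,13] 4+38=42 <73 → l++
[6,13] 9+38=47 <73 → l++
[7,13] 15+38=53 <73 → l++
[8,13] 18+38=56 <73 → l++
[9,13] 21+38=59 <73 → l++

l=10, r=13, sum=62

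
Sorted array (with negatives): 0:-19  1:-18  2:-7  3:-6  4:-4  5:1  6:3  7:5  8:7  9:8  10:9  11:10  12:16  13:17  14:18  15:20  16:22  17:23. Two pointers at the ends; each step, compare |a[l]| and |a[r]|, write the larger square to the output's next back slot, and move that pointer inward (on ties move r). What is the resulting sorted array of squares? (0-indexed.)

[1, 9, 16, 25, 36, 49, 49, 64, 81, 100, 256, 289, 324, 324, 361, 400, 484, 529]

[0,17] |-19|<=|23| out[17]=529 → r--
[0,16] |-19|<=|22| out[16]=484 → r--
[0,15] |-19|<=|20| out[15]=400 → r--
[0,14] |-19|>|18| out[14]=361 → l++
[1,14] |-18|<=|18| out[13]=324 → r--
[1,13] |-18|>|17| out[12]=324 → l++
[2,13] |-7|<=|17| out[11]=289 → r--
[2,12] |-7|<=|16| out[10]=256 → r--
[2,11] |-7|<=|10| out[9]=100 → r--
[2,10] |-7|<=|9| out[8]=81 → r--
[2,9] |-7|<=|8| out[7]=64 → r--
[2,8] |-7|<=|7| out[6]=49 → r--
[2,7] |-7|>|5| out[5]=49 → l++
[3,7] |-6|>|5| out[4]=36 → l++
[4,7] |-4|<=|5| out[3]=25 → r--
[4,6] |-4|>|3| out[2]=16 → l++
[5,6] |1|<=|3| out[1]=9 → r--
[5,5] |1|<=|1| out[0]=1 → r--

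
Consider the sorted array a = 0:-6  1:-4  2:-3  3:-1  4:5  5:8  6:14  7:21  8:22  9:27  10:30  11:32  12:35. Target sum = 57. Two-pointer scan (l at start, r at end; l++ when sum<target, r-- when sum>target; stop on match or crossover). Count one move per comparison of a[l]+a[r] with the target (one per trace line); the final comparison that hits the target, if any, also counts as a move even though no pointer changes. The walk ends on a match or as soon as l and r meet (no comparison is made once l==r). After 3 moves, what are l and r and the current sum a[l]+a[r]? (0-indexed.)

l=3, r=12, sum=34

l=0 r=12: -6+35=29 <57, l++
l=1 r=12: -4+35=31 <57, l++
l=2 r=12: -3+35=32 <57, l++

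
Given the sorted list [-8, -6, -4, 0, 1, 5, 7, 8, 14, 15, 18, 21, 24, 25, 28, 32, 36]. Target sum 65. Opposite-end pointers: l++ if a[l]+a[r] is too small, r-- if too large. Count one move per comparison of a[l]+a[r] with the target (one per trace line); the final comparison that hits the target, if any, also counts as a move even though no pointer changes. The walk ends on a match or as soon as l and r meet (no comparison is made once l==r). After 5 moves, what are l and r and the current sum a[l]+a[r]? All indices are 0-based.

l=5, r=16, sum=41

l=0 r=16: -8+36=28 <65, l++
l=1 r=16: -6+36=30 <65, l++
l=2 r=16: -4+36=32 <65, l++
l=3 r=16: 0+36=36 <65, l++
l=4 r=16: 1+36=37 <65, l++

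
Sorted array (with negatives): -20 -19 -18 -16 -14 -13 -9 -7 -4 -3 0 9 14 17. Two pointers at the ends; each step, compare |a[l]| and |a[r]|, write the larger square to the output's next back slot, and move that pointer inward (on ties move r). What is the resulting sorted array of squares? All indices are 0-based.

[0,13] |-20|>|17| out[13]=400 → l++
[1,13] |-19|>|17| out[12]=361 → l++
[2,13] |-18|>|17| out[11]=324 → l++
[3,13] |-16|<=|17| out[10]=289 → r--
[3,12] |-16|>|14| out[9]=256 → l++
[4,12] |-14|<=|14| out[8]=196 → r--
[4,11] |-14|>|9| out[7]=196 → l++
[5,11] |-13|>|9| out[6]=169 → l++
[6,11] |-9|<=|9| out[5]=81 → r--
[6,10] |-9|>|0| out[4]=81 → l++
[7,10] |-7|>|0| out[3]=49 → l++
[8,10] |-4|>|0| out[2]=16 → l++
[9,10] |-3|>|0| out[1]=9 → l++
[10,10] |0|<=|0| out[0]=0 → r--

[0, 9, 16, 49, 81, 81, 169, 196, 196, 256, 289, 324, 361, 400]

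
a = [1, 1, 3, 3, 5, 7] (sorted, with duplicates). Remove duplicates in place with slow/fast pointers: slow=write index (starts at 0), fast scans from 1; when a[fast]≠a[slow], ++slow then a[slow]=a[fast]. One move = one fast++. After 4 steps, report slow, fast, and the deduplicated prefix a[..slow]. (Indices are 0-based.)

slow=0 fast=1: a[fast]=1=a[slow] dup, fast++
slow=0 fast=2: a[fast]=3≠a[slow]=1 write a[1]=3, slow++,fast++
slow=1 fast=3: a[fast]=3=a[slow] dup, fast++
slow=1 fast=4: a[fast]=5≠a[slow]=3 write a[2]=5, slow++,fast++

slow=2, fast=5, prefix=[1, 3, 5]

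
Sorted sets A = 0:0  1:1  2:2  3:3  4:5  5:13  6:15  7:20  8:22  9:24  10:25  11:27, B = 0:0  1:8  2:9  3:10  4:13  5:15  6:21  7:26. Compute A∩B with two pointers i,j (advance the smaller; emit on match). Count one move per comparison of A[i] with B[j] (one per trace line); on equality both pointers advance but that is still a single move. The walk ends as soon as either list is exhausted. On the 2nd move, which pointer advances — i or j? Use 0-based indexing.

i

[i=0,j=0] 0==0 emit → i++,j++
[i=1,j=1] 1<8 → i++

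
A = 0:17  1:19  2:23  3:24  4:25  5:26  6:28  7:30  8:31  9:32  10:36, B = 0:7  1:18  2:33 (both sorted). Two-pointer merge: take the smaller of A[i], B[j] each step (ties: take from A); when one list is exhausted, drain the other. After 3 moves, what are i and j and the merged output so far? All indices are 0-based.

i=1, j=2, merged so far=[7, 17, 18]

[i=0,j=0] A[i]=17>B[j]=7 take 7 → j++
[i=0,j=1] A[i]=17<=B[j]=18 take 17 → i++
[i=1,j=1] A[i]=19>B[j]=18 take 18 → j++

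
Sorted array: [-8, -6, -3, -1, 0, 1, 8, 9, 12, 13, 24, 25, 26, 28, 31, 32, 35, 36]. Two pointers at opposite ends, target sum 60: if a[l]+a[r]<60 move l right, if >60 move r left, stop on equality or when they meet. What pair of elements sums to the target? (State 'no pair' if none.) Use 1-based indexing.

[1,18] -8+36=28 <60 → l++
[2,18] -6+36=30 <60 → l++
[3,18] -3+36=33 <60 → l++
[4,18] -1+36=35 <60 → l++
[5,18] 0+36=36 <60 → l++
[6,18] 1+36=37 <60 → l++
[7,18] 8+36=44 <60 → l++
[8,18] 9+36=45 <60 → l++
[9,18] 12+36=48 <60 → l++
[10,18] 13+36=49 <60 → l++
[11,18] 24+36=60 → found

(24, 36)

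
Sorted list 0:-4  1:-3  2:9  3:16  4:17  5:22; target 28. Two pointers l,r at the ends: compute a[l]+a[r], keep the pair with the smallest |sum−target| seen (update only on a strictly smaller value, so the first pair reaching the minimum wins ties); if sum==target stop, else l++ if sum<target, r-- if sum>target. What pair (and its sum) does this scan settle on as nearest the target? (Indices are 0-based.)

pair (9, 17) with sum 26 (|Δ|=2)

l=0 r=5: -4+22=18 d=10 *, l++
l=1 r=5: -3+22=19 d=9 *, l++
l=2 r=5: 9+22=31 d=3 *, r--
l=2 r=4: 9+17=26 d=2 *, l++
l=3 r=4: 16+17=33 d=5, r--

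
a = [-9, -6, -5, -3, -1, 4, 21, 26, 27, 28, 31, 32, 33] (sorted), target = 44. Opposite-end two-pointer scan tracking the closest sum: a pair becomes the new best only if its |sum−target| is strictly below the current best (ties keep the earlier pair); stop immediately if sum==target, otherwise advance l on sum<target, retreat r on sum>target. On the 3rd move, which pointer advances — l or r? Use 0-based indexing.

[0,12] -9+33=24 d=20 * → l++
[1,12] -6+33=27 d=17 * → l++
[2,12] -5+33=28 d=16 * → l++

l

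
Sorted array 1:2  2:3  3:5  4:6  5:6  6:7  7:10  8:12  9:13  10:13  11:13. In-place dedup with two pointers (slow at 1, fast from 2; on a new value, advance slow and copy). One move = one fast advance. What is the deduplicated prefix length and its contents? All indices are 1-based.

length 8; prefix = [2, 3, 5, 6, 7, 10, 12, 13]

slow=1 fast=2: a[fast]=3≠a[slow]=2 write a[2]=3, slow++,fast++
slow=2 fast=3: a[fast]=5≠a[slow]=3 write a[3]=5, slow++,fast++
slow=3 fast=4: a[fast]=6≠a[slow]=5 write a[4]=6, slow++,fast++
slow=4 fast=5: a[fast]=6=a[slow] dup, fast++
slow=4 fast=6: a[fast]=7≠a[slow]=6 write a[5]=7, slow++,fast++
slow=5 fast=7: a[fast]=10≠a[slow]=7 write a[6]=10, slow++,fast++
slow=6 fast=8: a[fast]=12≠a[slow]=10 write a[7]=12, slow++,fast++
slow=7 fast=9: a[fast]=13≠a[slow]=12 write a[8]=13, slow++,fast++
slow=8 fast=10: a[fast]=13=a[slow] dup, fast++
slow=8 fast=11: a[fast]=13=a[slow] dup, fast++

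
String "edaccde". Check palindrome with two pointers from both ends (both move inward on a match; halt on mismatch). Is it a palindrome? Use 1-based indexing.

l=1 r=7: 'e'=='e', l++,r--
l=2 r=6: 'd'=='d', l++,r--
l=3 r=5: 'a'!='c', stop

not a palindrome (mismatch at 3,5)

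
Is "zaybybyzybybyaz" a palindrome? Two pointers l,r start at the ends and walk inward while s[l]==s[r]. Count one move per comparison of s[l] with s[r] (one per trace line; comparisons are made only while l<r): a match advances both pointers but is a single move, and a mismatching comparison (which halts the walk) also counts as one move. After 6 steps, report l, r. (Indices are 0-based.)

l=6, r=8

[0,14] 'z'=='z' → l++,r--
[1,13] 'a'=='a' → l++,r--
[2,12] 'y'=='y' → l++,r--
[3,11] 'b'=='b' → l++,r--
[4,10] 'y'=='y' → l++,r--
[5,9] 'b'=='b' → l++,r--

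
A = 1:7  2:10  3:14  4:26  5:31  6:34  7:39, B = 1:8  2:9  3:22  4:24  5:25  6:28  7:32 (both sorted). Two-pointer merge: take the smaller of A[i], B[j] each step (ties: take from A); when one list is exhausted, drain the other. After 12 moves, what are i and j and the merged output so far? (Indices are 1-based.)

[i=1,j=1] A[i]=7<=B[j]=8 take 7 → i++
[i=2,j=1] A[i]=10>B[j]=8 take 8 → j++
[i=2,j=2] A[i]=10>B[j]=9 take 9 → j++
[i=2,j=3] A[i]=10<=B[j]=22 take 10 → i++
[i=3,j=3] A[i]=14<=B[j]=22 take 14 → i++
[i=4,j=3] A[i]=26>B[j]=22 take 22 → j++
[i=4,j=4] A[i]=26>B[j]=24 take 24 → j++
[i=4,j=5] A[i]=26>B[j]=25 take 25 → j++
[i=4,j=6] A[i]=26<=B[j]=28 take 26 → i++
[i=5,j=6] A[i]=31>B[j]=28 take 28 → j++
[i=5,j=7] A[i]=31<=B[j]=32 take 31 → i++
[i=6,j=7] A[i]=34>B[j]=32 take 32 → j++

i=6, j=8, merged so far=[7, 8, 9, 10, 14, 22, 24, 25, 26, 28, 31, 32]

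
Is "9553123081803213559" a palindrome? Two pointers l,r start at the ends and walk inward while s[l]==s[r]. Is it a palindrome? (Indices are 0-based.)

[0,18] '9'=='9' → l++,r--
[1,17] '5'=='5' → l++,r--
[2,16] '5'=='5' → l++,r--
[3,15] '3'=='3' → l++,r--
[4,14] '1'=='1' → l++,r--
[5,13] '2'=='2' → l++,r--
[6,12] '3'=='3' → l++,r--
[7,11] '0'=='0' → l++,r--
[8,10] '8'=='8' → l++,r--

palindrome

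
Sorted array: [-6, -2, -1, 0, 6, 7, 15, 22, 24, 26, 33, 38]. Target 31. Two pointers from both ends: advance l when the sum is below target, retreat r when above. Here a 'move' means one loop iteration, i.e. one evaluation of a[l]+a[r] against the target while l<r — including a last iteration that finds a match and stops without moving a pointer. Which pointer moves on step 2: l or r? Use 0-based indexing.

l

l=0 r=11: -6+38=32 >31, r--
l=0 r=10: -6+33=27 <31, l++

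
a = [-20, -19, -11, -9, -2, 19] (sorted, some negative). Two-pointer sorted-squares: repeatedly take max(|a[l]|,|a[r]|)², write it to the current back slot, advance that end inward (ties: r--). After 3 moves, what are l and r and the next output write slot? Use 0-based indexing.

l=0 r=5: |-20|>|19| out[5]=400, l++
l=1 r=5: |-19|<=|19| out[4]=361, r--
l=1 r=4: |-19|>|-2| out[3]=361, l++

l=2, r=4, next write slot=2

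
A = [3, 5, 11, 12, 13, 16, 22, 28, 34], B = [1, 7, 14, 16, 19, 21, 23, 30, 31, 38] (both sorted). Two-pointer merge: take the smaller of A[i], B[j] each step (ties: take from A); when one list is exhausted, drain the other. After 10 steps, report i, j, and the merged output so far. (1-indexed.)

[i=1,j=1] A[i]=3>B[j]=1 take 1 → j++
[i=1,j=2] A[i]=3<=B[j]=7 take 3 → i++
[i=2,j=2] A[i]=5<=B[j]=7 take 5 → i++
[i=3,j=2] A[i]=11>B[j]=7 take 7 → j++
[i=3,j=3] A[i]=11<=B[j]=14 take 11 → i++
[i=4,j=3] A[i]=12<=B[j]=14 take 12 → i++
[i=5,j=3] A[i]=13<=B[j]=14 take 13 → i++
[i=6,j=3] A[i]=16>B[j]=14 take 14 → j++
[i=6,j=4] A[i]=16<=B[j]=16 take 16 → i++
[i=7,j=4] A[i]=22>B[j]=16 take 16 → j++

i=7, j=5, merged so far=[1, 3, 5, 7, 11, 12, 13, 14, 16, 16]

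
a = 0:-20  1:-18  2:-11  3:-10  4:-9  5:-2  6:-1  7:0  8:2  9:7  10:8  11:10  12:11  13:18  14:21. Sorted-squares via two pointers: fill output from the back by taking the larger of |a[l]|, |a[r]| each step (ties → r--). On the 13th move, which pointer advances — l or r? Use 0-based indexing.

l=0 r=14: |-20|<=|21| out[14]=441, r--
l=0 r=13: |-20|>|18| out[13]=400, l++
l=1 r=13: |-18|<=|18| out[12]=324, r--
l=1 r=12: |-18|>|11| out[11]=324, l++
l=2 r=12: |-11|<=|11| out[10]=121, r--
l=2 r=11: |-11|>|10| out[9]=121, l++
l=3 r=11: |-10|<=|10| out[8]=100, r--
l=3 r=10: |-10|>|8| out[7]=100, l++
l=4 r=10: |-9|>|8| out[6]=81, l++
l=5 r=10: |-2|<=|8| out[5]=64, r--
l=5 r=9: |-2|<=|7| out[4]=49, r--
l=5 r=8: |-2|<=|2| out[3]=4, r--
l=5 r=7: |-2|>|0| out[2]=4, l++

l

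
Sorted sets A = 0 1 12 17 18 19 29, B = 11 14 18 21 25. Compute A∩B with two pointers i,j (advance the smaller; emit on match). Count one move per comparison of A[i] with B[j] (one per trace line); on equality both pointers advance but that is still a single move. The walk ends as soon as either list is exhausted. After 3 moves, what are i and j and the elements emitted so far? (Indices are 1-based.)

[i=1,j=1] 0<11 → i++
[i=2,j=1] 1<11 → i++
[i=3,j=1] 12>11 → j++

i=3, j=2, emitted=[]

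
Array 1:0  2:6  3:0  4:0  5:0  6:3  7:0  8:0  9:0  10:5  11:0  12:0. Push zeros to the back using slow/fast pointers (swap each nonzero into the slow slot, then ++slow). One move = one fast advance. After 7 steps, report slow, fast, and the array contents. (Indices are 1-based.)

slow=3, fast=8, a=[6, 3, 0, 0, 0, 0, 0, 0, 0, 5, 0, 0]

(s=1,f=1) a[fast]=0 → fast++
(s=1,f=2) a[fast]=6≠0 swap→a[1]=6 → slow++,fast++
(s=2,f=3) a[fast]=0 → fast++
(s=2,f=4) a[fast]=0 → fast++
(s=2,f=5) a[fast]=0 → fast++
(s=2,f=6) a[fast]=3≠0 swap→a[2]=3 → slow++,fast++
(s=3,f=7) a[fast]=0 → fast++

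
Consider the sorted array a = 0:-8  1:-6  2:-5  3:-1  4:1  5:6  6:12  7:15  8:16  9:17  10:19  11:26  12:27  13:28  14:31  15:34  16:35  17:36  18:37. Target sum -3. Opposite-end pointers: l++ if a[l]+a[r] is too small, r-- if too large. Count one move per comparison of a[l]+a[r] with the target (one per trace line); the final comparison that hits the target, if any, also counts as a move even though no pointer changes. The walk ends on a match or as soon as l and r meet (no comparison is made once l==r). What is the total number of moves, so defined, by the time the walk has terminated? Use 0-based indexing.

l=0 r=18: -8+37=29 >-3, r--
l=0 r=17: -8+36=28 >-3, r--
l=0 r=16: -8+35=27 >-3, r--
l=0 r=15: -8+34=26 >-3, r--
l=0 r=14: -8+31=23 >-3, r--
l=0 r=13: -8+28=20 >-3, r--
l=0 r=12: -8+27=19 >-3, r--
l=0 r=11: -8+26=18 >-3, r--
l=0 r=10: -8+19=11 >-3, r--
l=0 r=9: -8+17=9 >-3, r--
l=0 r=8: -8+16=8 >-3, r--
l=0 r=7: -8+15=7 >-3, r--
l=0 r=6: -8+12=4 >-3, r--
l=0 r=5: -8+6=-2 >-3, r--
l=0 r=4: -8+1=-7 <-3, l++
l=1 r=4: -6+1=-5 <-3, l++
l=2 r=4: -5+1=-4 <-3, l++
l=3 r=4: -1+1=0 >-3, r--

18 moves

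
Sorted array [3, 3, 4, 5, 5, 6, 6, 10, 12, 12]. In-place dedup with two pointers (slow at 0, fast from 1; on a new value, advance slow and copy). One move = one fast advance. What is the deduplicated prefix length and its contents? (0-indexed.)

length 6; prefix = [3, 4, 5, 6, 10, 12]

(s=0,f=1) a[fast]=3=a[slow] dup → fast++
(s=0,f=2) a[fast]=4≠a[slow]=3 write a[1]=4 → slow++,fast++
(s=1,f=3) a[fast]=5≠a[slow]=4 write a[2]=5 → slow++,fast++
(s=2,f=4) a[fast]=5=a[slow] dup → fast++
(s=2,f=5) a[fast]=6≠a[slow]=5 write a[3]=6 → slow++,fast++
(s=3,f=6) a[fast]=6=a[slow] dup → fast++
(s=3,f=7) a[fast]=10≠a[slow]=6 write a[4]=10 → slow++,fast++
(s=4,f=8) a[fast]=12≠a[slow]=10 write a[5]=12 → slow++,fast++
(s=5,f=9) a[fast]=12=a[slow] dup → fast++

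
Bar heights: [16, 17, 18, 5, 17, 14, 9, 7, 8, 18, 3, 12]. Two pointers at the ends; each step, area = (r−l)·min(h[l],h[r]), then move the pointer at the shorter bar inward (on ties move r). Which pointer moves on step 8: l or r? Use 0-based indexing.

l=0 r=11: min(16,12)*11=132 best=132 *, r--
l=0 r=10: min(16,3)*10=30 best=132, r--
l=0 r=9: min(16,18)*9=144 best=144 *, l++
l=1 r=9: min(17,18)*8=136 best=144, l++
l=2 r=9: min(18,18)*7=126 best=144, r--
l=2 r=8: min(18,8)*6=48 best=144, r--
l=2 r=7: min(18,7)*5=35 best=144, r--
l=2 r=6: min(18,9)*4=36 best=144, r--

r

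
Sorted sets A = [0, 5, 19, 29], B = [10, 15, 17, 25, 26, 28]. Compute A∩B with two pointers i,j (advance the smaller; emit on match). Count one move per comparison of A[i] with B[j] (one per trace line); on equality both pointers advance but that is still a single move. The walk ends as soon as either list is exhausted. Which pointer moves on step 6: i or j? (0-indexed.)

i

[i=0,j=0] 0<10 → i++
[i=1,j=0] 5<10 → i++
[i=2,j=0] 19>10 → j++
[i=2,j=1] 19>15 → j++
[i=2,j=2] 19>17 → j++
[i=2,j=3] 19<25 → i++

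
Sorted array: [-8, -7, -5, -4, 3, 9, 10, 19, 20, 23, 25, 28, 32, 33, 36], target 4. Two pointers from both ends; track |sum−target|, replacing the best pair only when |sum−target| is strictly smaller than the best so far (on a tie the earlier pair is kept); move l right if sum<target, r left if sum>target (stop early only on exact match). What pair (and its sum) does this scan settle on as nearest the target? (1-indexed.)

l=1 r=15: -8+36=28 d=24 *, r--
l=1 r=14: -8+33=25 d=21 *, r--
l=1 r=13: -8+32=24 d=20 *, r--
l=1 r=12: -8+28=20 d=16 *, r--
l=1 r=11: -8+25=17 d=13 *, r--
l=1 r=10: -8+23=15 d=11 *, r--
l=1 r=9: -8+20=12 d=8 *, r--
l=1 r=8: -8+19=11 d=7 *, r--
l=1 r=7: -8+10=2 d=2 *, l++
l=2 r=7: -7+10=3 d=1 *, l++
l=3 r=7: -5+10=5 d=1, r--
l=3 r=6: -5+9=4 d=0 *, stop

pair (-5, 9) with sum 4 (|Δ|=0)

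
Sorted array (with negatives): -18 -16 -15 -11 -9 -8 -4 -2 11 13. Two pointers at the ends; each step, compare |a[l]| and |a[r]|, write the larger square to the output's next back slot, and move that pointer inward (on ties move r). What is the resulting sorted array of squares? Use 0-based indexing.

[4, 16, 64, 81, 121, 121, 169, 225, 256, 324]

[0,9] |-18|>|13| out[9]=324 → l++
[1,9] |-16|>|13| out[8]=256 → l++
[2,9] |-15|>|13| out[7]=225 → l++
[3,9] |-11|<=|13| out[6]=169 → r--
[3,8] |-11|<=|11| out[5]=121 → r--
[3,7] |-11|>|-2| out[4]=121 → l++
[4,7] |-9|>|-2| out[3]=81 → l++
[5,7] |-8|>|-2| out[2]=64 → l++
[6,7] |-4|>|-2| out[1]=16 → l++
[7,7] |-2|<=|-2| out[0]=4 → r--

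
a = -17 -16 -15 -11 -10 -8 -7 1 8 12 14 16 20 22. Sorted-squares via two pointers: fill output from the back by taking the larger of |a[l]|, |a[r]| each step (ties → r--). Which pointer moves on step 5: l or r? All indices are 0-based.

l

[0,13] |-17|<=|22| out[13]=484 → r--
[0,12] |-17|<=|20| out[12]=400 → r--
[0,11] |-17|>|16| out[11]=289 → l++
[1,11] |-16|<=|16| out[10]=256 → r--
[1,10] |-16|>|14| out[9]=256 → l++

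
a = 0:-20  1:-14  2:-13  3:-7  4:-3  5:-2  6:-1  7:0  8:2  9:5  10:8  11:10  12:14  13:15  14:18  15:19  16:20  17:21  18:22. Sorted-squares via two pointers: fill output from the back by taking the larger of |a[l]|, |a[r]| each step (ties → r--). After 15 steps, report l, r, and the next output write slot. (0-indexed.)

l=5, r=8, next write slot=3

l=0 r=18: |-20|<=|22| out[18]=484, r--
l=0 r=17: |-20|<=|21| out[17]=441, r--
l=0 r=16: |-20|<=|20| out[16]=400, r--
l=0 r=15: |-20|>|19| out[15]=400, l++
l=1 r=15: |-14|<=|19| out[14]=361, r--
l=1 r=14: |-14|<=|18| out[13]=324, r--
l=1 r=13: |-14|<=|15| out[12]=225, r--
l=1 r=12: |-14|<=|14| out[11]=196, r--
l=1 r=11: |-14|>|10| out[10]=196, l++
l=2 r=11: |-13|>|10| out[9]=169, l++
l=3 r=11: |-7|<=|10| out[8]=100, r--
l=3 r=10: |-7|<=|8| out[7]=64, r--
l=3 r=9: |-7|>|5| out[6]=49, l++
l=4 r=9: |-3|<=|5| out[5]=25, r--
l=4 r=8: |-3|>|2| out[4]=9, l++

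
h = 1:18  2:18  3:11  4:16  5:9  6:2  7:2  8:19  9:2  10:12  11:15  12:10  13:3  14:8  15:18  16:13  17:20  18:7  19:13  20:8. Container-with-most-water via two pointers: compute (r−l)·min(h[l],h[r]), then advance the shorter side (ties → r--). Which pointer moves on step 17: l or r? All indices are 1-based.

l

[1,20] min(18,8)*19=152 best=152 * → r--
[1,19] min(18,13)*18=234 best=234 * → r--
[1,18] min(18,7)*17=119 best=234 → r--
[1,17] min(18,20)*16=288 best=288 * → l++
[2,17] min(18,20)*15=270 best=288 → l++
[3,17] min(11,20)*14=154 best=288 → l++
[4,17] min(16,20)*13=208 best=288 → l++
[5,17] min(9,20)*12=108 best=288 → l++
[6,17] min(2,20)*11=22 best=288 → l++
[7,17] min(2,20)*10=20 best=288 → l++
[8,17] min(19,20)*9=171 best=288 → l++
[9,17] min(2,20)*8=16 best=288 → l++
[10,17] min(12,20)*7=84 best=288 → l++
[11,17] min(15,20)*6=90 best=288 → l++
[12,17] min(10,20)*5=50 best=288 → l++
[13,17] min(3,20)*4=12 best=288 → l++
[14,17] min(8,20)*3=24 best=288 → l++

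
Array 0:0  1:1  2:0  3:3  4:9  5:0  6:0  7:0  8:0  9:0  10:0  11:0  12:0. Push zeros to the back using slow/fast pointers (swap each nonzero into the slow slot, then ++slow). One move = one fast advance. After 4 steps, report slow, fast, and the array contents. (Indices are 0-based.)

slow=0 fast=0: a[fast]=0, fast++
slow=0 fast=1: a[fast]=1≠0 swap→a[0]=1, slow++,fast++
slow=1 fast=2: a[fast]=0, fast++
slow=1 fast=3: a[fast]=3≠0 swap→a[1]=3, slow++,fast++

slow=2, fast=4, a=[1, 3, 0, 0, 9, 0, 0, 0, 0, 0, 0, 0, 0]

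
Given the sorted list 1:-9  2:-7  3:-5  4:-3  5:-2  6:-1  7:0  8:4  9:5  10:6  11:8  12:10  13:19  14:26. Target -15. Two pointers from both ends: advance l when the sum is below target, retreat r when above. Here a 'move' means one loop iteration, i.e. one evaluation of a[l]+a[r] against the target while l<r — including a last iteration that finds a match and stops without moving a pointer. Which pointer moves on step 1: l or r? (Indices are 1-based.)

l=1 r=14: -9+26=17 >-15, r--

r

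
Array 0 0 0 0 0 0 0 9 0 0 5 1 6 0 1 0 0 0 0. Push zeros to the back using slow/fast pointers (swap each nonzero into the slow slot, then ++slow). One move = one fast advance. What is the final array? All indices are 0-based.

slow=0 fast=0: a[fast]=0, fast++
slow=0 fast=1: a[fast]=0, fast++
slow=0 fast=2: a[fast]=0, fast++
slow=0 fast=3: a[fast]=0, fast++
slow=0 fast=4: a[fast]=0, fast++
slow=0 fast=5: a[fast]=0, fast++
slow=0 fast=6: a[fast]=0, fast++
slow=0 fast=7: a[fast]=9≠0 swap→a[0]=9, slow++,fast++
slow=1 fast=8: a[fast]=0, fast++
slow=1 fast=9: a[fast]=0, fast++
slow=1 fast=10: a[fast]=5≠0 swap→a[1]=5, slow++,fast++
slow=2 fast=11: a[fast]=1≠0 swap→a[2]=1, slow++,fast++
slow=3 fast=12: a[fast]=6≠0 swap→a[3]=6, slow++,fast++
slow=4 fast=13: a[fast]=0, fast++
slow=4 fast=14: a[fast]=1≠0 swap→a[4]=1, slow++,fast++
slow=5 fast=15: a[fast]=0, fast++
slow=5 fast=16: a[fast]=0, fast++
slow=5 fast=17: a[fast]=0, fast++
slow=5 fast=18: a[fast]=0, fast++

[9, 5, 1, 6, 1, 0, 0, 0, 0, 0, 0, 0, 0, 0, 0, 0, 0, 0, 0]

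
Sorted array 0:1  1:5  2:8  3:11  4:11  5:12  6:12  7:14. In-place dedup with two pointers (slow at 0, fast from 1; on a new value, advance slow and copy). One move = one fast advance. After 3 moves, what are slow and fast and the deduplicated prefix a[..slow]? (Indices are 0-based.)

slow=3, fast=4, prefix=[1, 5, 8, 11]

slow=0 fast=1: a[fast]=5≠a[slow]=1 write a[1]=5, slow++,fast++
slow=1 fast=2: a[fast]=8≠a[slow]=5 write a[2]=8, slow++,fast++
slow=2 fast=3: a[fast]=11≠a[slow]=8 write a[3]=11, slow++,fast++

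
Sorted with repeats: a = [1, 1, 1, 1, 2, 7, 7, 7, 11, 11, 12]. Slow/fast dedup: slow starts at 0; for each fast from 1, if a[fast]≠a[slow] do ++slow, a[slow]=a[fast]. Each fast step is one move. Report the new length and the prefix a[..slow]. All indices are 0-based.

(s=0,f=1) a[fast]=1=a[slow] dup → fast++
(s=0,f=2) a[fast]=1=a[slow] dup → fast++
(s=0,f=3) a[fast]=1=a[slow] dup → fast++
(s=0,f=4) a[fast]=2≠a[slow]=1 write a[1]=2 → slow++,fast++
(s=1,f=5) a[fast]=7≠a[slow]=2 write a[2]=7 → slow++,fast++
(s=2,f=6) a[fast]=7=a[slow] dup → fast++
(s=2,f=7) a[fast]=7=a[slow] dup → fast++
(s=2,f=8) a[fast]=11≠a[slow]=7 write a[3]=11 → slow++,fast++
(s=3,f=9) a[fast]=11=a[slow] dup → fast++
(s=3,f=10) a[fast]=12≠a[slow]=11 write a[4]=12 → slow++,fast++

length 5; prefix = [1, 2, 7, 11, 12]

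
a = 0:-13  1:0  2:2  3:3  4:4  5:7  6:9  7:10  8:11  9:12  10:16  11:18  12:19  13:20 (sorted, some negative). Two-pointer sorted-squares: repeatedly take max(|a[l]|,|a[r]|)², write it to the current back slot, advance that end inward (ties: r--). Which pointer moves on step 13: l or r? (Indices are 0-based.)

r

l=0 r=13: |-13|<=|20| out[13]=400, r--
l=0 r=12: |-13|<=|19| out[12]=361, r--
l=0 r=11: |-13|<=|18| out[11]=324, r--
l=0 r=10: |-13|<=|16| out[10]=256, r--
l=0 r=9: |-13|>|12| out[9]=169, l++
l=1 r=9: |0|<=|12| out[8]=144, r--
l=1 r=8: |0|<=|11| out[7]=121, r--
l=1 r=7: |0|<=|10| out[6]=100, r--
l=1 r=6: |0|<=|9| out[5]=81, r--
l=1 r=5: |0|<=|7| out[4]=49, r--
l=1 r=4: |0|<=|4| out[3]=16, r--
l=1 r=3: |0|<=|3| out[2]=9, r--
l=1 r=2: |0|<=|2| out[1]=4, r--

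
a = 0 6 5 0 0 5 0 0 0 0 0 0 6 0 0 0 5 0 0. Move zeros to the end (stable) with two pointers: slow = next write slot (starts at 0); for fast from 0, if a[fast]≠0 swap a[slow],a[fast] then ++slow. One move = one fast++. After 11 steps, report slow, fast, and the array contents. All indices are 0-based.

slow=0 fast=0: a[fast]=0, fast++
slow=0 fast=1: a[fast]=6≠0 swap→a[0]=6, slow++,fast++
slow=1 fast=2: a[fast]=5≠0 swap→a[1]=5, slow++,fast++
slow=2 fast=3: a[fast]=0, fast++
slow=2 fast=4: a[fast]=0, fast++
slow=2 fast=5: a[fast]=5≠0 swap→a[2]=5, slow++,fast++
slow=3 fast=6: a[fast]=0, fast++
slow=3 fast=7: a[fast]=0, fast++
slow=3 fast=8: a[fast]=0, fast++
slow=3 fast=9: a[fast]=0, fast++
slow=3 fast=10: a[fast]=0, fast++

slow=3, fast=11, a=[6, 5, 5, 0, 0, 0, 0, 0, 0, 0, 0, 0, 6, 0, 0, 0, 5, 0, 0]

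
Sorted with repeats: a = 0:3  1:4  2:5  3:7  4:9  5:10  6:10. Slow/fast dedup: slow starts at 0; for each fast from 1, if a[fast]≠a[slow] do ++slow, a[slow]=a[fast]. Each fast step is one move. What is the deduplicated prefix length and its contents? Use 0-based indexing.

slow=0 fast=1: a[fast]=4≠a[slow]=3 write a[1]=4, slow++,fast++
slow=1 fast=2: a[fast]=5≠a[slow]=4 write a[2]=5, slow++,fast++
slow=2 fast=3: a[fast]=7≠a[slow]=5 write a[3]=7, slow++,fast++
slow=3 fast=4: a[fast]=9≠a[slow]=7 write a[4]=9, slow++,fast++
slow=4 fast=5: a[fast]=10≠a[slow]=9 write a[5]=10, slow++,fast++
slow=5 fast=6: a[fast]=10=a[slow] dup, fast++

length 6; prefix = [3, 4, 5, 7, 9, 10]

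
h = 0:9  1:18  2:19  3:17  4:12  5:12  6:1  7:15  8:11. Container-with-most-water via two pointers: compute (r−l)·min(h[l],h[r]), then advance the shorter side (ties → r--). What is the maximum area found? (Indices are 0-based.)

max area = 90

[0,8] min(9,11)*8=72 best=72 * → l++
[1,8] min(18,11)*7=77 best=77 * → r--
[1,7] min(18,15)*6=90 best=90 * → r--
[1,6] min(18,1)*5=5 best=90 → r--
[1,5] min(18,12)*4=48 best=90 → r--
[1,4] min(18,12)*3=36 best=90 → r--
[1,3] min(18,17)*2=34 best=90 → r--
[1,2] min(18,19)*1=18 best=90 → l++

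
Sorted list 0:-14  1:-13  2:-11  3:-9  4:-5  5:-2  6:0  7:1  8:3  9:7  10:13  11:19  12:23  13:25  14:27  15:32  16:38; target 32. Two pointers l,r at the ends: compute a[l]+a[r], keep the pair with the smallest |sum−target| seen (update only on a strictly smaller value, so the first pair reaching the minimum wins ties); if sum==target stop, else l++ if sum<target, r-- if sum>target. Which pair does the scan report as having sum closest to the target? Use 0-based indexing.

pair (0, 32) with sum 32 (|Δ|=0)

l=0 r=16: -14+38=24 d=8 *, l++
l=1 r=16: -13+38=25 d=7 *, l++
l=2 r=16: -11+38=27 d=5 *, l++
l=3 r=16: -9+38=29 d=3 *, l++
l=4 r=16: -5+38=33 d=1 *, r--
l=4 r=15: -5+32=27 d=5, l++
l=5 r=15: -2+32=30 d=2, l++
l=6 r=15: 0+32=32 d=0 *, stop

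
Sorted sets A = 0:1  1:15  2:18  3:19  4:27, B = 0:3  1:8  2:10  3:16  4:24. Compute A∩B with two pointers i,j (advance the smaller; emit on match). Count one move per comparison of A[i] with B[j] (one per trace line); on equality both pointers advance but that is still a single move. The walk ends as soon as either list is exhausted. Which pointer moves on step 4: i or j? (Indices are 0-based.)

[i=0,j=0] 1<3 → i++
[i=1,j=0] 15>3 → j++
[i=1,j=1] 15>8 → j++
[i=1,j=2] 15>10 → j++

j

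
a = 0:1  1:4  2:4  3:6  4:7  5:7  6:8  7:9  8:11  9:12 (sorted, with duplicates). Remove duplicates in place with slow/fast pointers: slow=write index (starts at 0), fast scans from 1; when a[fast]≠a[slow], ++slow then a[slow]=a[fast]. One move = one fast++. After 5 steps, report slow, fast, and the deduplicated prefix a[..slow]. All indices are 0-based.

slow=3, fast=6, prefix=[1, 4, 6, 7]

slow=0 fast=1: a[fast]=4≠a[slow]=1 write a[1]=4, slow++,fast++
slow=1 fast=2: a[fast]=4=a[slow] dup, fast++
slow=1 fast=3: a[fast]=6≠a[slow]=4 write a[2]=6, slow++,fast++
slow=2 fast=4: a[fast]=7≠a[slow]=6 write a[3]=7, slow++,fast++
slow=3 fast=5: a[fast]=7=a[slow] dup, fast++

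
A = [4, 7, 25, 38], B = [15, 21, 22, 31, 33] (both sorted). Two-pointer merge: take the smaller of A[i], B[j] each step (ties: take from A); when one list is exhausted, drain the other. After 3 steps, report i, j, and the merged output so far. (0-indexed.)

i=0 j=0: A[i]=4<=B[j]=15 take 4, i++
i=1 j=0: A[i]=7<=B[j]=15 take 7, i++
i=2 j=0: A[i]=25>B[j]=15 take 15, j++

i=2, j=1, merged so far=[4, 7, 15]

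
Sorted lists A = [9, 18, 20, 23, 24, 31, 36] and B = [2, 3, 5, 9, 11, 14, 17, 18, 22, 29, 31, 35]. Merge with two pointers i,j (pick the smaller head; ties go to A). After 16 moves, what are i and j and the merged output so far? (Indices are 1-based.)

i=1 j=1: A[i]=9>B[j]=2 take 2, j++
i=1 j=2: A[i]=9>B[j]=3 take 3, j++
i=1 j=3: A[i]=9>B[j]=5 take 5, j++
i=1 j=4: A[i]=9<=B[j]=9 take 9, i++
i=2 j=4: A[i]=18>B[j]=9 take 9, j++
i=2 j=5: A[i]=18>B[j]=11 take 11, j++
i=2 j=6: A[i]=18>B[j]=14 take 14, j++
i=2 j=7: A[i]=18>B[j]=17 take 17, j++
i=2 j=8: A[i]=18<=B[j]=18 take 18, i++
i=3 j=8: A[i]=20>B[j]=18 take 18, j++
i=3 j=9: A[i]=20<=B[j]=22 take 20, i++
i=4 j=9: A[i]=23>B[j]=22 take 22, j++
i=4 j=10: A[i]=23<=B[j]=29 take 23, i++
i=5 j=10: A[i]=24<=B[j]=29 take 24, i++
i=6 j=10: A[i]=31>B[j]=29 take 29, j++
i=6 j=11: A[i]=31<=B[j]=31 take 31, i++

i=7, j=11, merged so far=[2, 3, 5, 9, 9, 11, 14, 17, 18, 18, 20, 22, 23, 24, 29, 31]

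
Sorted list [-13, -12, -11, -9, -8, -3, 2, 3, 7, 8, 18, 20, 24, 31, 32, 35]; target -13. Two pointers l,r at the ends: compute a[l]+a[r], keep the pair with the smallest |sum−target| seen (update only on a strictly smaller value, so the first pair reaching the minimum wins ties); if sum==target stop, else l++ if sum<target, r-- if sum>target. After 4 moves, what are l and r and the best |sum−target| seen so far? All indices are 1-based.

l=1, r=12, best |Δ|=24

l=1 r=16: -13+35=22 d=35 *, r--
l=1 r=15: -13+32=19 d=32 *, r--
l=1 r=14: -13+31=18 d=31 *, r--
l=1 r=13: -13+24=11 d=24 *, r--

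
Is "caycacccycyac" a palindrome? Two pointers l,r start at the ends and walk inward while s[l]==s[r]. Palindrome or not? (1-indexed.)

[1,13] 'c'=='c' → l++,r--
[2,12] 'a'=='a' → l++,r--
[3,11] 'y'=='y' → l++,r--
[4,10] 'c'=='c' → l++,r--
[5,9] 'a'!='y' → stop

not a palindrome (mismatch at 5,9)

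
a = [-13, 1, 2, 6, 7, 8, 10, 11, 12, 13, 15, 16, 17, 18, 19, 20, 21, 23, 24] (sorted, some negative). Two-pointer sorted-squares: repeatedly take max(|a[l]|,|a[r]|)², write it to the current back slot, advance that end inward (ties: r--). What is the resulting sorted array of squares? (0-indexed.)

[0,18] |-13|<=|24| out[18]=576 → r--
[0,17] |-13|<=|23| out[17]=529 → r--
[0,16] |-13|<=|21| out[16]=441 → r--
[0,15] |-13|<=|20| out[15]=400 → r--
[0,14] |-13|<=|19| out[14]=361 → r--
[0,13] |-13|<=|18| out[13]=324 → r--
[0,12] |-13|<=|17| out[12]=289 → r--
[0,11] |-13|<=|16| out[11]=256 → r--
[0,10] |-13|<=|15| out[10]=225 → r--
[0,9] |-13|<=|13| out[9]=169 → r--
[0,8] |-13|>|12| out[8]=169 → l++
[1,8] |1|<=|12| out[7]=144 → r--
[1,7] |1|<=|11| out[6]=121 → r--
[1,6] |1|<=|10| out[5]=100 → r--
[1,5] |1|<=|8| out[4]=64 → r--
[1,4] |1|<=|7| out[3]=49 → r--
[1,3] |1|<=|6| out[2]=36 → r--
[1,2] |1|<=|2| out[1]=4 → r--
[1,1] |1|<=|1| out[0]=1 → r--

[1, 4, 36, 49, 64, 100, 121, 144, 169, 169, 225, 256, 289, 324, 361, 400, 441, 529, 576]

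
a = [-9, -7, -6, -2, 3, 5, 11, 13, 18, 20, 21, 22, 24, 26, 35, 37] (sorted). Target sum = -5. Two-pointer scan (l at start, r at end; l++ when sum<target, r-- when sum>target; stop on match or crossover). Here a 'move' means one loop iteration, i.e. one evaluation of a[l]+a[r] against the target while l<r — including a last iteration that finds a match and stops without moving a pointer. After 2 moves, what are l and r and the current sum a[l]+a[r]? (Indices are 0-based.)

[0,15] -9+37=28 >-5 → r--
[0,14] -9+35=26 >-5 → r--

l=0, r=13, sum=17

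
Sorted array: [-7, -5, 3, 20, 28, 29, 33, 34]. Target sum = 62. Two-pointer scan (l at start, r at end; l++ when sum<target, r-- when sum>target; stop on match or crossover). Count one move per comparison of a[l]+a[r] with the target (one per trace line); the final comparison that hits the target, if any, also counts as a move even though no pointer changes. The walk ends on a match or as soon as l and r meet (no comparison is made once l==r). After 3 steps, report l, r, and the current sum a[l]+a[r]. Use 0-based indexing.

l=3, r=7, sum=54

[0,7] -7+34=27 <62 → l++
[1,7] -5+34=29 <62 → l++
[2,7] 3+34=37 <62 → l++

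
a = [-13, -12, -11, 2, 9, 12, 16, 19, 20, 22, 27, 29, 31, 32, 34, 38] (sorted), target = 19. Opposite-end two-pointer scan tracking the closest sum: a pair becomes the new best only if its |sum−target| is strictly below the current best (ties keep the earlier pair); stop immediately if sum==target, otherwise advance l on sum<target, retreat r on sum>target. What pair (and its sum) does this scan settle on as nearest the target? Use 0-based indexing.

l=0 r=15: -13+38=25 d=6 *, r--
l=0 r=14: -13+34=21 d=2 *, r--
l=0 r=13: -13+32=19 d=0 *, stop

pair (-13, 32) with sum 19 (|Δ|=0)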